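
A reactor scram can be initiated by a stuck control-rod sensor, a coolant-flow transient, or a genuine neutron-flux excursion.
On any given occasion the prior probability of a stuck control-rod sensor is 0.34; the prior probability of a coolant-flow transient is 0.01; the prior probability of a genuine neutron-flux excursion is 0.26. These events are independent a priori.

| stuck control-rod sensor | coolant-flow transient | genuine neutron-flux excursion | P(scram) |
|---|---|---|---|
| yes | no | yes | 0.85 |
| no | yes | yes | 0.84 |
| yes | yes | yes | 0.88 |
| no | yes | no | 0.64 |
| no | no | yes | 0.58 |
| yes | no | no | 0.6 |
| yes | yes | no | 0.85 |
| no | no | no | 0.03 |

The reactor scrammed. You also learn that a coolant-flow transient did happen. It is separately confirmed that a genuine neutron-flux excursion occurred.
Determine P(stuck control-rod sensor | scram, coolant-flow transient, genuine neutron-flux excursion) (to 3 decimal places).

P(stuck control-rod sensor | scram, coolant-flow transient, genuine neutron-flux excursion) ≈ 0.351

For the numerator, keep only stuck control-rod sensor=true terms: 0.88*0.34 = 0.299200
Denominator P(scram | coolant-flow transient, genuine neutron-flux excursion): 0.84*0.66 + 0.88*0.34 = 0.853600
P(stuck control-rod sensor | scram, coolant-flow transient, genuine neutron-flux excursion) = 0.299200/0.853600 ≈ 0.351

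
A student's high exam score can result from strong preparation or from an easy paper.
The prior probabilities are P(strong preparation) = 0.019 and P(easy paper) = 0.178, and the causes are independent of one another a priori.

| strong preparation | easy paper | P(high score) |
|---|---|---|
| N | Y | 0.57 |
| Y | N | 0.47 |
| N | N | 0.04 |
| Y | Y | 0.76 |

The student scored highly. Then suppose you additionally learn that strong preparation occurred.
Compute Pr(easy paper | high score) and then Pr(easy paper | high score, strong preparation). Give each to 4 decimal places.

Pr(easy paper | high score) ≈ 0.7206; Pr(easy paper | high score, strong preparation) ≈ 0.2593

P(high score) = 0.04×0.981×0.822 + 0.57×0.981×0.178 + 0.47×0.019×0.822 + 0.76×0.019×0.178 = 0.032255 + 0.099532 + 0.007340 + 0.002570 = 0.141697
Of this, 0.102102 comes from 0.099532 + 0.002570 (the easy paper=true cases).
Hence the posterior is 0.102102/0.141697 ≈ 0.7206.

With the extra evidence:
By total probability over both values of easy paper:
  P(high score | strong preparation) = 0.47·0.822 + 0.76·0.178
        = 0.386340 + 0.135280 = 0.521620
Configurations with easy paper contribute 0.135280, so
  P(easy paper | high score, strong preparation) = 0.135280 / 0.521620 ≈ 0.2593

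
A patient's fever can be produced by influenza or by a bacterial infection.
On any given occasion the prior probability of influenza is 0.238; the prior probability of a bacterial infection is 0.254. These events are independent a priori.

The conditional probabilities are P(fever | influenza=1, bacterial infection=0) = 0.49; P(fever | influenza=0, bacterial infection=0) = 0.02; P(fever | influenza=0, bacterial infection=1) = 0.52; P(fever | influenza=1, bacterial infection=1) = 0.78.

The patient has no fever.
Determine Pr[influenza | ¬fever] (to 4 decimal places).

Pr[influenza | ¬fever] ≈ 0.1378

By total probability over the 4 (influenza, bacterial infection) configurations:
  P(¬fever) = 0.98×0.762×0.746 + 0.48×0.762×0.254 + 0.51×0.238×0.746 + 0.22×0.238×0.254
        = 0.557083 + 0.092903 + 0.090549 + 0.013299 = 0.753834
Configurations with influenza contribute 0.103848, so
  P(influenza | ¬fever) = 0.103848 / 0.753834 ≈ 0.1378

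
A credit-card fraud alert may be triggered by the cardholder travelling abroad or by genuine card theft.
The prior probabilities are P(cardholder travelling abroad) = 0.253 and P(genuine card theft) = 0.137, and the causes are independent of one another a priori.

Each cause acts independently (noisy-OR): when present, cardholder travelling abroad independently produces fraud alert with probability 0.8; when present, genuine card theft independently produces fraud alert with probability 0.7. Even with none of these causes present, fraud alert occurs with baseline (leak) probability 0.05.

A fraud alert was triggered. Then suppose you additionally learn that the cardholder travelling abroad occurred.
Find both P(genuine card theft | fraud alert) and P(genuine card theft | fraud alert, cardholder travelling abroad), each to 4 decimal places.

P(genuine card theft | fraud alert) ≈ 0.3361; P(genuine card theft | fraud alert, cardholder travelling abroad) ≈ 0.1560

Under noisy-OR, P(fraud alert | causes) = 1 − (1−0.05)·∏(1−qᵢ) over the active causes.
Numerator (weight on configurations with genuine card theft): 0.073172 + 0.032685 = 0.105857
Denominator P(fraud alert): 0.05·0.747·0.863 + 0.715·0.747·0.137 + 0.81·0.253·0.863 + 0.943·0.253·0.137 = 0.314945
Posterior = 0.105857 / 0.314945 ≈ 0.3361

Now condition on the additional information:
Sum P(fraud alert|·) weighted by the priors over both values of genuine card theft:
  P(fraud alert | cardholder travelling abroad) = 0.81×0.863 + 0.943×0.137
        = 0.699030 + 0.129191 = 0.828221
The terms with genuine card theft present sum to 0.129191, so
  P(genuine card theft | fraud alert, cardholder travelling abroad) = 0.129191 / 0.828221 ≈ 0.1560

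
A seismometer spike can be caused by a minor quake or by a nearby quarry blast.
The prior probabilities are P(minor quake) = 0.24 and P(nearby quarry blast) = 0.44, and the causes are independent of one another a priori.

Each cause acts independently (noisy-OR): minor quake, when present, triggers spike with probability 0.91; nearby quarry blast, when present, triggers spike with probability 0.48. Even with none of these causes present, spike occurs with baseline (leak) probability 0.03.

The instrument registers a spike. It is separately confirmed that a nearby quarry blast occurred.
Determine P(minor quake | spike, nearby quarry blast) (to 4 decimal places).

Under noisy-OR, P(spike | causes) = 1 − (1−0.03)·∏(1−qᵢ) over the active causes.
Weight on minor quake=true, given the evidence: 0.954604*0.24 = 0.229105
The normalizing constant is 0.4956*0.76 + 0.954604*0.24 = 0.605761
P(minor quake | spike, nearby quarry blast) = 0.229105/0.605761 ≈ 0.3782

P(minor quake | spike, nearby quarry blast) ≈ 0.3782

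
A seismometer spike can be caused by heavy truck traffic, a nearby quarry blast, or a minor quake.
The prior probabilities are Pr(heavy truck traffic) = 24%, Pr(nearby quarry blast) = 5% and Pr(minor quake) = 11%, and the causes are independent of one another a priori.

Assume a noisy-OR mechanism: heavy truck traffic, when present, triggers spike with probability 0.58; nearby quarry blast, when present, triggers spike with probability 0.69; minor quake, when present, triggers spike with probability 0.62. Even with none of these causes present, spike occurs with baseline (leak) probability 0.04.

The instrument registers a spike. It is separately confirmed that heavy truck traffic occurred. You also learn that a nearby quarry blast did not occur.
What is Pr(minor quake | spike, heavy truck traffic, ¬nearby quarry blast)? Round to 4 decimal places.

Under noisy-OR, P(spike | causes) = 1 − (1−0.04)·∏(1−qᵢ) over the active causes.
Numerator (weight on configurations with minor quake): 0.846784·0.11 = 0.093146
Normalizer over all consistent configurations: 0.5968·0.89 + 0.846784·0.11 = 0.624298
Posterior = 0.093146 / 0.624298 ≈ 0.1492

Pr(minor quake | spike, heavy truck traffic, ¬nearby quarry blast) ≈ 0.1492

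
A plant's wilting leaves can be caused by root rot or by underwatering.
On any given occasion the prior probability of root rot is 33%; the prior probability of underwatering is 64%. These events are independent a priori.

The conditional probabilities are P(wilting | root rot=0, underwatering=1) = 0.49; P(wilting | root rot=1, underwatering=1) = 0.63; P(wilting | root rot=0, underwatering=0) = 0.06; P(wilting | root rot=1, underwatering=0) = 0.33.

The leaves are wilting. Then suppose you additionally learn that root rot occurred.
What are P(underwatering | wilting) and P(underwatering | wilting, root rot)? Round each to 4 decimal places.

P(underwatering | wilting) ≈ 0.8647; P(underwatering | wilting, root rot) ≈ 0.7724

Sum P(wilting|·) weighted by the priors over the 4 (root rot, underwatering) configurations:
  P(wilting) = 0.06×0.67×0.36 + 0.49×0.67×0.64 + 0.33×0.33×0.36 + 0.63×0.33×0.64
        = 0.014472 + 0.210112 + 0.039204 + 0.133056 = 0.396844
Configurations with underwatering contribute 0.343168, so
  P(underwatering | wilting) = 0.343168 / 0.396844 ≈ 0.8647

With the extra evidence:
P(wilting | root rot) = 0.33*0.36 + 0.63*0.64 = 0.118800 + 0.403200 = 0.522000
Restricting to configurations with underwatering present: 0.63*0.64 = 0.403200.
Hence the posterior is 0.403200/0.522000 ≈ 0.7724.
This is intercausal reasoning (explaining away): once root rot accounts for the wilting, underwatering becomes less likely.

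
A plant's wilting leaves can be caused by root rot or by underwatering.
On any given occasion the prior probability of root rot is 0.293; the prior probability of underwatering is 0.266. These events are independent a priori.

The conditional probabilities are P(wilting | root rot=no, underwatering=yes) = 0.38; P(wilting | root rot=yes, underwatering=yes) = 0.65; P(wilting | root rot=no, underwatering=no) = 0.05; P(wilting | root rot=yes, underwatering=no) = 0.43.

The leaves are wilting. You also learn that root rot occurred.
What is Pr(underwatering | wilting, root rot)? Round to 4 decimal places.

Weight on underwatering=true, given the evidence: 0.65*0.266 = 0.172900
Normalizer over all consistent configurations: 0.43*0.734 + 0.65*0.266 = 0.488520
Posterior = 0.172900 / 0.488520 ≈ 0.3539

Pr(underwatering | wilting, root rot) ≈ 0.3539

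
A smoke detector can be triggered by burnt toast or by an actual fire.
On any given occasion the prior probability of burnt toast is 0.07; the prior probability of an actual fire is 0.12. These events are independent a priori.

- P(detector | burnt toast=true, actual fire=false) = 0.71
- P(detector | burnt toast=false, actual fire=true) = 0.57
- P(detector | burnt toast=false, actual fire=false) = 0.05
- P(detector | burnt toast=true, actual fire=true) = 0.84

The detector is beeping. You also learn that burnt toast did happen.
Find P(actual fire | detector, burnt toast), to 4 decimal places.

P(actual fire | detector, burnt toast) ≈ 0.1389

Enumerate both values of actual fire and weight by the priors:
  P(detector | burnt toast) = 0.71·0.88 + 0.84·0.12
        = 0.624800 + 0.100800 = 0.725600
Configurations with actual fire contribute 0.100800, so
  P(actual fire | detector, burnt toast) = 0.100800 / 0.725600 ≈ 0.1389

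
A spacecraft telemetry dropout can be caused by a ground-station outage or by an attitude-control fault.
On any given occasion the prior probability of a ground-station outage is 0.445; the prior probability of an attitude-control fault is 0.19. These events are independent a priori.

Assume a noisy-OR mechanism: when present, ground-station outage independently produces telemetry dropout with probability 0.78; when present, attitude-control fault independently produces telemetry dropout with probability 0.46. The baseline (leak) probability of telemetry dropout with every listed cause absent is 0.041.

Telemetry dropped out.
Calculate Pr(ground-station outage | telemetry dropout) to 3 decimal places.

Pr(ground-station outage | telemetry dropout) ≈ 0.838

Under noisy-OR, P(telemetry dropout | causes) = 1 − (1−0.041)·∏(1−qᵢ) over the active causes.
P(telemetry dropout) = 0.041*0.555*0.81 + 0.48214*0.555*0.19 + 0.78902*0.445*0.81 + 0.886071*0.445*0.19 = 0.018432 + 0.050842 + 0.284402 + 0.074917 = 0.428593
The ground-station outage-present share is 0.284402 + 0.074917 = 0.359319.
So P(ground-station outage | telemetry dropout) = 0.359319/0.428593 ≈ 0.838.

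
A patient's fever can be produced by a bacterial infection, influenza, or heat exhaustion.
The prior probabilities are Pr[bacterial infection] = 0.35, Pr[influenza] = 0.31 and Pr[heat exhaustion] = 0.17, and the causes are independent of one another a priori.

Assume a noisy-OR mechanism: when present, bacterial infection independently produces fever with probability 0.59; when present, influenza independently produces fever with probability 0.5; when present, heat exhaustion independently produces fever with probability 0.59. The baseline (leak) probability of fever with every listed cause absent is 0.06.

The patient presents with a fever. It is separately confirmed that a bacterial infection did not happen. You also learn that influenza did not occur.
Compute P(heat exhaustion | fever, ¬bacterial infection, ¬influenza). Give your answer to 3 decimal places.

Under noisy-OR, P(fever | causes) = 1 − (1−0.06)·∏(1−qᵢ) over the active causes.
By total probability over both values of heat exhaustion:
  P(fever | ¬bacterial infection, ¬influenza) = 0.06*0.83 + 0.6146*0.17
        = 0.049800 + 0.104482 = 0.154282
The terms with heat exhaustion present sum to 0.104482, so
  P(heat exhaustion | fever, ¬bacterial infection, ¬influenza) = 0.104482 / 0.154282 ≈ 0.677

P(heat exhaustion | fever, ¬bacterial infection, ¬influenza) ≈ 0.677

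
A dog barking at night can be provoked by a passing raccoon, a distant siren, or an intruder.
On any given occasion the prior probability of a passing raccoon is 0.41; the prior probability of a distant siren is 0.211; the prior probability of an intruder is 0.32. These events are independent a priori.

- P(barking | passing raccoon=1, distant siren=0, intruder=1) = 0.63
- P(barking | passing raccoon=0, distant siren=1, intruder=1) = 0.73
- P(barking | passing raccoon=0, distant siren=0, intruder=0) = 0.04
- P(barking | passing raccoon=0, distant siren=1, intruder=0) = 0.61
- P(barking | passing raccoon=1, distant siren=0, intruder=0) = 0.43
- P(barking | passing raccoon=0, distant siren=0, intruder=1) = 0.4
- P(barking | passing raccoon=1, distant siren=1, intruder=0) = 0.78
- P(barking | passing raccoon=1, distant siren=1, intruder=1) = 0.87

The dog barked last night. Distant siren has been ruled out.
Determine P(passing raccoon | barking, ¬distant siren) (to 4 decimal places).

P(passing raccoon | barking, ¬distant siren) ≈ 0.6887

P(barking | ¬distant siren) = 0.04×0.59×0.68 + 0.4×0.59×0.32 + 0.43×0.41×0.68 + 0.63×0.41×0.32 = 0.016048 + 0.075520 + 0.119884 + 0.082656 = 0.294108
Of this, 0.202540 comes from 0.119884 + 0.082656 (the passing raccoon=true cases).
P(passing raccoon | barking, ¬distant siren) = 0.202540 / 0.294108 ≈ 0.6887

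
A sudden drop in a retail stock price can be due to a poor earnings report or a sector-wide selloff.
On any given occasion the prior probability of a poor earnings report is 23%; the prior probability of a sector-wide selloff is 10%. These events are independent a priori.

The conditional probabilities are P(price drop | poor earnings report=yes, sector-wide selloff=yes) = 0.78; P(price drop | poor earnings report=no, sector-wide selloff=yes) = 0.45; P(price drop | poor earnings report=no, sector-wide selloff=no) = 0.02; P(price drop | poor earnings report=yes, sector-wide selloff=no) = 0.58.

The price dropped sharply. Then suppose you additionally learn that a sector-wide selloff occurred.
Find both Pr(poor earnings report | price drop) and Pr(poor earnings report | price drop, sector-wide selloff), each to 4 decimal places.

Enumerate the 4 (poor earnings report, sector-wide selloff) configurations and weight by the priors:
  P(price drop) = 0.02·0.77·0.9 + 0.45·0.77·0.1 + 0.58·0.23·0.9 + 0.78·0.23·0.1
        = 0.013860 + 0.034650 + 0.120060 + 0.017940 = 0.186510
Configurations with poor earnings report contribute 0.138000, so
  P(poor earnings report | price drop) = 0.138000 / 0.186510 ≈ 0.7399

With the extra evidence:
Weight on poor earnings report=true, given the evidence: 0.78·0.23 = 0.179400
Normalizer over all consistent configurations: 0.45·0.77 + 0.78·0.23 = 0.525900
Posterior = 0.179400 / 0.525900 ≈ 0.3411
The drop from 0.7399 to 0.3411 is the explaining-away (discounting) effect.

Pr(poor earnings report | price drop) ≈ 0.7399; Pr(poor earnings report | price drop, sector-wide selloff) ≈ 0.3411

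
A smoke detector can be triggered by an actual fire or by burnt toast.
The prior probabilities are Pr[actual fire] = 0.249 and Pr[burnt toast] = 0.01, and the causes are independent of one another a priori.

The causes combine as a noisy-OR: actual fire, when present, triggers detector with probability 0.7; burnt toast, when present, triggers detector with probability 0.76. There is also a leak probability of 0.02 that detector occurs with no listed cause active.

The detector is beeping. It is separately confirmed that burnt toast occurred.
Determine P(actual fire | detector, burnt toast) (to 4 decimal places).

P(actual fire | detector, burnt toast) ≈ 0.2872

Under noisy-OR, P(detector | causes) = 1 − (1−0.02)·∏(1−qᵢ) over the active causes.
Sum P(detector|·) weighted by the priors over both values of actual fire:
  P(detector | burnt toast) = 0.7648·0.751 + 0.92944·0.249
        = 0.574365 + 0.231431 = 0.805796
The terms with actual fire present sum to 0.231431, so
  P(actual fire | detector, burnt toast) = 0.231431 / 0.805796 ≈ 0.2872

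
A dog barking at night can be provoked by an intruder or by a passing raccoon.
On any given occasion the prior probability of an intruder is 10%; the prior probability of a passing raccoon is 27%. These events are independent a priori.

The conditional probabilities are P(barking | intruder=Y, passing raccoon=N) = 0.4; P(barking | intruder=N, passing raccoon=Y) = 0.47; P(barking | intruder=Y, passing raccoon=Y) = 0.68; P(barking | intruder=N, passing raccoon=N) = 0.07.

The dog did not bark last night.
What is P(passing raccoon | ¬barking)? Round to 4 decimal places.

P(passing raccoon | ¬barking) ≈ 0.1735

Sum P(¬barking|·) weighted by the priors over the 4 (intruder, passing raccoon) configurations:
  P(¬barking) = 0.93·0.9·0.73 + 0.53·0.9·0.27 + 0.6·0.1·0.73 + 0.32·0.1·0.27
        = 0.611010 + 0.128790 + 0.043800 + 0.008640 = 0.792240
Configurations with passing raccoon contribute 0.137430, so
  P(passing raccoon | ¬barking) = 0.137430 / 0.792240 ≈ 0.1735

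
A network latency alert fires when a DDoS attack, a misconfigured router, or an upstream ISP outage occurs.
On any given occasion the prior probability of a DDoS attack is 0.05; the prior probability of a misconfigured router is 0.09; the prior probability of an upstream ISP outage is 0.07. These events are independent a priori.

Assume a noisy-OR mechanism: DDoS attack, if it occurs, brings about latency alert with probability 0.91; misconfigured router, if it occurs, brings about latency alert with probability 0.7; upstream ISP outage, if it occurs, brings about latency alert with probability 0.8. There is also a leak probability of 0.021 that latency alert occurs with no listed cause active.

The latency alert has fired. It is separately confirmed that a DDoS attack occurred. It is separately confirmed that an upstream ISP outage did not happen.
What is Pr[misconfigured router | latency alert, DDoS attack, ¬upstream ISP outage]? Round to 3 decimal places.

Under noisy-OR, P(latency alert | causes) = 1 − (1−0.021)·∏(1−qᵢ) over the active causes.
For the numerator, keep only misconfigured router=true terms: 0.973567*0.09 = 0.087621
Normalizer over all consistent configurations: 0.91189*0.91 + 0.973567*0.09 = 0.917441
Posterior = 0.087621 / 0.917441 ≈ 0.096

Pr[misconfigured router | latency alert, DDoS attack, ¬upstream ISP outage] ≈ 0.096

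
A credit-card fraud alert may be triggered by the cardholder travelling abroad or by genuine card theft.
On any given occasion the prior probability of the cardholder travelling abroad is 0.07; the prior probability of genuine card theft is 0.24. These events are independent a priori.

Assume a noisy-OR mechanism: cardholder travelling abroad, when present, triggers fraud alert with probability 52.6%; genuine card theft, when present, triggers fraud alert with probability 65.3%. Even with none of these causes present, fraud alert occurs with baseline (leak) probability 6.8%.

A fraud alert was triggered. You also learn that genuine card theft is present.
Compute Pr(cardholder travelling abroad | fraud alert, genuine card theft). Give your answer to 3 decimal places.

Under noisy-OR, P(fraud alert | causes) = 1 − (1−0.068)·∏(1−qᵢ) over the active causes.
P(fraud alert | genuine card theft) = 0.676596*0.93 + 0.846707*0.07 = 0.629234 + 0.059269 = 0.688503
Of this, 0.059269 comes from 0.846707*0.07 (the cardholder travelling abroad=true cases).
Hence the posterior is 0.059269/0.688503 ≈ 0.086.

Pr(cardholder travelling abroad | fraud alert, genuine card theft) ≈ 0.086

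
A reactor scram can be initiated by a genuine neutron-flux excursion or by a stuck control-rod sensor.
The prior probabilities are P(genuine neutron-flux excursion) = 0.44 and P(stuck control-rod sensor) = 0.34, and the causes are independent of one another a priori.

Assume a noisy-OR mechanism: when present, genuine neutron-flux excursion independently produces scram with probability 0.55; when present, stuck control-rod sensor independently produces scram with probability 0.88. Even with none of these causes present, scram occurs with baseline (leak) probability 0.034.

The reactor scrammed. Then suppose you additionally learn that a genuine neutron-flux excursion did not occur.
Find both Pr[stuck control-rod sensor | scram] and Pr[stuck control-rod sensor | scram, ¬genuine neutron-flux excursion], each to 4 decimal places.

Under noisy-OR, P(scram | causes) = 1 − (1−0.034)·∏(1−qᵢ) over the active causes.
P(scram) = 0.034*0.56*0.66 + 0.88408*0.56*0.34 + 0.5653*0.44*0.66 + 0.947836*0.44*0.34 = 0.012566 + 0.168329 + 0.164163 + 0.141796 = 0.486854
Restricting to configurations with stuck control-rod sensor present: 0.168329 + 0.141796 = 0.310125.
P(stuck control-rod sensor | scram) = 0.310125 / 0.486854 ≈ 0.6370

Now condition on the additional information:
For the numerator, keep only stuck control-rod sensor=true terms: 0.88408·0.34 = 0.300587
Denominator P(scram | ¬genuine neutron-flux excursion): 0.034·0.66 + 0.88408·0.34 = 0.323027
P(stuck control-rod sensor | scram, ¬genuine neutron-flux excursion) = 0.300587/0.323027 ≈ 0.9305

Pr[stuck control-rod sensor | scram] ≈ 0.6370; Pr[stuck control-rod sensor | scram, ¬genuine neutron-flux excursion] ≈ 0.9305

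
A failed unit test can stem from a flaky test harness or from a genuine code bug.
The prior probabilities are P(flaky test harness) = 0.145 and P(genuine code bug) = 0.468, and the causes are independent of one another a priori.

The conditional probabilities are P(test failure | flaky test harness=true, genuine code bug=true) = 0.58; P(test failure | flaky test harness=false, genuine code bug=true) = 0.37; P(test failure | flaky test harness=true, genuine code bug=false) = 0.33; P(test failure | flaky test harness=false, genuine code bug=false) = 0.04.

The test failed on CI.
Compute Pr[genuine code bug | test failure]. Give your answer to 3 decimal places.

For the numerator, keep only genuine code bug=true terms: 0.148052 + 0.039359 = 0.187411
Normalizer over all consistent configurations: 0.04×0.855×0.532 + 0.37×0.855×0.468 + 0.33×0.145×0.532 + 0.58×0.145×0.468 = 0.231061
Posterior = 0.187411 / 0.231061 ≈ 0.811

Pr[genuine code bug | test failure] ≈ 0.811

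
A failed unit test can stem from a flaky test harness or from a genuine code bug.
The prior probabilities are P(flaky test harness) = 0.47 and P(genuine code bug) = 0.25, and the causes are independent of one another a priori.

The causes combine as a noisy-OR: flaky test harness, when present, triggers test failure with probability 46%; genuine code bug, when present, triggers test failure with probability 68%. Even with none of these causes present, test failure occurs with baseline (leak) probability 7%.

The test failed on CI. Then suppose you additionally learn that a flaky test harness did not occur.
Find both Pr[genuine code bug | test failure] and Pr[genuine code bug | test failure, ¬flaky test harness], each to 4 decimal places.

Pr[genuine code bug | test failure] ≈ 0.4853; Pr[genuine code bug | test failure, ¬flaky test harness] ≈ 0.7698

Under noisy-OR, P(test failure | causes) = 1 − (1−0.07)·∏(1−qᵢ) over the active causes.
Numerator (weight on configurations with genuine code bug): 0.093068 + 0.098617 = 0.191685
Denominator P(test failure): 0.07*0.53*0.75 + 0.7024*0.53*0.25 + 0.4978*0.47*0.75 + 0.839296*0.47*0.25 = 0.394985
Posterior = 0.191685 / 0.394985 ≈ 0.4853

Now condition on the additional information:
Enumerate both values of genuine code bug and weight by the priors:
  P(test failure | ¬flaky test harness) = 0.07×0.75 + 0.7024×0.25
        = 0.052500 + 0.175600 = 0.228100
The terms with genuine code bug present sum to 0.175600, so
  P(genuine code bug | test failure, ¬flaky test harness) = 0.175600 / 0.228100 ≈ 0.7698
With flaky test harness excluded, genuine code bug must carry more of the explanatory weight for the test failure.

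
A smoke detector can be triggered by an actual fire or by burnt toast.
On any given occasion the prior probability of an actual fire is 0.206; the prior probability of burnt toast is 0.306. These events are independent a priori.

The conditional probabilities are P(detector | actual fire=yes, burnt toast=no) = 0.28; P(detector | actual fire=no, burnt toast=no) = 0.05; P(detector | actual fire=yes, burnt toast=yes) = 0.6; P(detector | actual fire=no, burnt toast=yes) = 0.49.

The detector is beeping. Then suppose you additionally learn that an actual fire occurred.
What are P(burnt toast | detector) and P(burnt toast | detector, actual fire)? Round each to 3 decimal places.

Weight on burnt toast=true, given the evidence: 0.119052 + 0.037822 = 0.156874
Normalizer over all consistent configurations: 0.05*0.794*0.694 + 0.49*0.794*0.306 + 0.28*0.206*0.694 + 0.6*0.206*0.306 = 0.224456
Posterior = 0.156874 / 0.224456 ≈ 0.699

With the extra evidence:
For the numerator, keep only burnt toast=true terms: 0.6*0.306 = 0.183600
Normalizer over all consistent configurations: 0.28*0.694 + 0.6*0.306 = 0.377920
P(burnt toast | detector, actual fire) = 0.183600/0.377920 ≈ 0.486

P(burnt toast | detector) ≈ 0.699; P(burnt toast | detector, actual fire) ≈ 0.486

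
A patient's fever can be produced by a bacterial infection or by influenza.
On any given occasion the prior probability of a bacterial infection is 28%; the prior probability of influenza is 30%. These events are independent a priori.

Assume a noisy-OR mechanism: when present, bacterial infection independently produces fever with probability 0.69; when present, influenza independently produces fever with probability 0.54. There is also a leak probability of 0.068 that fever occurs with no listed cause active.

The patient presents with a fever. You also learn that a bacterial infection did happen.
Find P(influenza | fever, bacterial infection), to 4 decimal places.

P(influenza | fever, bacterial infection) ≈ 0.3432

Under noisy-OR, P(fever | causes) = 1 − (1−0.068)·∏(1−qᵢ) over the active causes.
P(fever | bacterial infection) = 0.71108*0.7 + 0.867097*0.3 = 0.497756 + 0.260129 = 0.757885
Restricting to configurations with influenza present: 0.867097*0.3 = 0.260129.
Hence the posterior is 0.260129/0.757885 ≈ 0.3432.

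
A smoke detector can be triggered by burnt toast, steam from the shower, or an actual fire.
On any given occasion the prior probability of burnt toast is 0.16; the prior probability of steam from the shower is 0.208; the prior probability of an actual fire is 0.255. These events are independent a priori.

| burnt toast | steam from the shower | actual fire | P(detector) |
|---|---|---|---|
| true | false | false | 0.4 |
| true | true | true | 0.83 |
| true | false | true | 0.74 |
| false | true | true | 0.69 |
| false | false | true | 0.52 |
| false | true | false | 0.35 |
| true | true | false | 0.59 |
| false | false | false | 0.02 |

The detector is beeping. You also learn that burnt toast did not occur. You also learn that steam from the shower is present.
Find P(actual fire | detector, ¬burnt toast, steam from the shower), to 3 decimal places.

P(actual fire | detector, ¬burnt toast, steam from the shower) ≈ 0.403

By total probability over both values of actual fire:
  P(detector | ¬burnt toast, steam from the shower) = 0.35*0.745 + 0.69*0.255
        = 0.260750 + 0.175950 = 0.436700
The terms with actual fire present sum to 0.175950, so
  P(actual fire | detector, ¬burnt toast, steam from the shower) = 0.175950 / 0.436700 ≈ 0.403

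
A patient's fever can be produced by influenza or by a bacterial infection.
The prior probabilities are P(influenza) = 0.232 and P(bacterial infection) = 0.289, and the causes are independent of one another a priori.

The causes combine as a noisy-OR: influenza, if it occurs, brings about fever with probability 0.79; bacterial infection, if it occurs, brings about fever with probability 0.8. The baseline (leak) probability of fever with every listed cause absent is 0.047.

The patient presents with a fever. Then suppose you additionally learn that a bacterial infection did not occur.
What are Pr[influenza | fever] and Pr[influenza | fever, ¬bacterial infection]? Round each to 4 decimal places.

Pr[influenza | fever] ≈ 0.4888; Pr[influenza | fever, ¬bacterial infection] ≈ 0.8372

Under noisy-OR, P(fever | causes) = 1 − (1−0.047)·∏(1−qᵢ) over the active causes.
For the numerator, keep only influenza=true terms: 0.131940 + 0.064364 = 0.196304
Denominator P(fever): 0.047×0.768×0.711 + 0.8094×0.768×0.289 + 0.79987×0.232×0.711 + 0.959974×0.232×0.289 = 0.401616
P(influenza | fever) = 0.196304/0.401616 ≈ 0.4888

Now condition on the additional information:
By total probability over both values of influenza:
  P(fever | ¬bacterial infection) = 0.047×0.768 + 0.79987×0.232
        = 0.036096 + 0.185570 = 0.221666
The terms with influenza present sum to 0.185570, so
  P(influenza | fever, ¬bacterial infection) = 0.185570 / 0.221666 ≈ 0.8372
Ruling out bacterial infection raises the posterior on influenza — the flip side of explaining away.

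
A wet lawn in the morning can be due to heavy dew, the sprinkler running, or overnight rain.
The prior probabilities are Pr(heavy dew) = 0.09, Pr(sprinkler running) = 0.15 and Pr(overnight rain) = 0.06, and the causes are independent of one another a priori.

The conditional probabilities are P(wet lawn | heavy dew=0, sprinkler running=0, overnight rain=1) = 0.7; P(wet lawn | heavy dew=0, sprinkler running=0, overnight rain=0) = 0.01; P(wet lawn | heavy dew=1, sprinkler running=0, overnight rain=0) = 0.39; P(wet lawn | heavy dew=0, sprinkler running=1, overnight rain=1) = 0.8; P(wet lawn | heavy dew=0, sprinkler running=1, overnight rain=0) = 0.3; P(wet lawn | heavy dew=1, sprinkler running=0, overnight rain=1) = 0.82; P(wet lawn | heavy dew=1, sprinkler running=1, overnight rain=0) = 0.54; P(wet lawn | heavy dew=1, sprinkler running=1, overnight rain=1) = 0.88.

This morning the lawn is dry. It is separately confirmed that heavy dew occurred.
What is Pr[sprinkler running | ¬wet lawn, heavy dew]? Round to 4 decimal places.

Sum P(¬wet lawn|·) weighted by the priors over the 4 (sprinkler running, overnight rain) configurations:
  P(¬wet lawn | heavy dew) = 0.61×0.85×0.94 + 0.18×0.85×0.06 + 0.46×0.15×0.94 + 0.12×0.15×0.06
        = 0.487390 + 0.009180 + 0.064860 + 0.001080 = 0.562510
The terms with sprinkler running present sum to 0.065940, so
  P(sprinkler running | ¬wet lawn, heavy dew) = 0.065940 / 0.562510 ≈ 0.1172

Pr[sprinkler running | ¬wet lawn, heavy dew] ≈ 0.1172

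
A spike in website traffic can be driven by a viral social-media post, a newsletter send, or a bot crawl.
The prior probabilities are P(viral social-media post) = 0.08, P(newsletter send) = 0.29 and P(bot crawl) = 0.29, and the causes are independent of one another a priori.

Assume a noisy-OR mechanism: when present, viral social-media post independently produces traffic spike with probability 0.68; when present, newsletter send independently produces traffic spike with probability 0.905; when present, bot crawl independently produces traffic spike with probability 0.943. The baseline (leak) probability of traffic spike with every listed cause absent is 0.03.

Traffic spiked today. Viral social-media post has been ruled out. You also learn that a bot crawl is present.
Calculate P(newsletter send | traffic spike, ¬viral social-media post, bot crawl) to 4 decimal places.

P(newsletter send | traffic spike, ¬viral social-media post, bot crawl) ≈ 0.3007

Under noisy-OR, P(traffic spike | causes) = 1 − (1−0.03)·∏(1−qᵢ) over the active causes.
Numerator (weight on configurations with newsletter send): 0.994747×0.29 = 0.288477
Denominator P(traffic spike | ¬viral social-media post, bot crawl): 0.94471×0.71 + 0.994747×0.29 = 0.959221
Posterior = 0.288477 / 0.959221 ≈ 0.3007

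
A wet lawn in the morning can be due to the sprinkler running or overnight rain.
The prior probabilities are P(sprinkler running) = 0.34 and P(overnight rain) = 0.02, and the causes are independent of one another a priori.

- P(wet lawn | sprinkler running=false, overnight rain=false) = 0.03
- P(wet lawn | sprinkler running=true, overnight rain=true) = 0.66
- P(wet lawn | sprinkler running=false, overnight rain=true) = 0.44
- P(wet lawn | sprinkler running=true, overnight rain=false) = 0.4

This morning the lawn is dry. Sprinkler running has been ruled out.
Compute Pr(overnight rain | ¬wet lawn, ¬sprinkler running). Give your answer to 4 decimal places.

Pr(overnight rain | ¬wet lawn, ¬sprinkler running) ≈ 0.0116

Numerator (weight on configurations with overnight rain): 0.56*0.02 = 0.011200
Normalizer over all consistent configurations: 0.97*0.98 + 0.56*0.02 = 0.961800
P(overnight rain | ¬wet lawn, ¬sprinkler running) = 0.011200/0.961800 ≈ 0.0116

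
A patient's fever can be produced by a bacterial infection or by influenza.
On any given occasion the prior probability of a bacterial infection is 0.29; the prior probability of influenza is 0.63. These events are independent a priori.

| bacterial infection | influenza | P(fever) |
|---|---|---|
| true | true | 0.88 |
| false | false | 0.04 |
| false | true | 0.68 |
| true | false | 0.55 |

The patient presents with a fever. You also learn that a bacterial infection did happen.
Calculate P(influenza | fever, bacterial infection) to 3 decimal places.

Numerator (weight on configurations with influenza): 0.88×0.63 = 0.554400
Denominator P(fever | bacterial infection): 0.55×0.37 + 0.88×0.63 = 0.757900
Posterior = 0.554400 / 0.757900 ≈ 0.731

P(influenza | fever, bacterial infection) ≈ 0.731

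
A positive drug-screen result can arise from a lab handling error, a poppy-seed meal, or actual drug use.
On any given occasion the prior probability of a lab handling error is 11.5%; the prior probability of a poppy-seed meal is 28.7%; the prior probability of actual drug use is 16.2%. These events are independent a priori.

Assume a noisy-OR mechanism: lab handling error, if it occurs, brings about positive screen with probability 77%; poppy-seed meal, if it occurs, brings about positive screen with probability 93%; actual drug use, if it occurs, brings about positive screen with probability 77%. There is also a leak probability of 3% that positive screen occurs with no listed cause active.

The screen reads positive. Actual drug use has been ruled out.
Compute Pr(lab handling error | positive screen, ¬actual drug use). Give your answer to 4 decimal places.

Pr(lab handling error | positive screen, ¬actual drug use) ≈ 0.2734

Under noisy-OR, P(positive screen | causes) = 1 − (1−0.03)·∏(1−qᵢ) over the active causes.
For the numerator, keep only lab handling error=true terms: 0.063702 + 0.032490 = 0.096192
Normalizer over all consistent configurations: 0.03·0.885·0.713 + 0.9321·0.885·0.287 + 0.7769·0.115·0.713 + 0.984383·0.115·0.287 = 0.351871
P(lab handling error | positive screen, ¬actual drug use) = 0.096192/0.351871 ≈ 0.2734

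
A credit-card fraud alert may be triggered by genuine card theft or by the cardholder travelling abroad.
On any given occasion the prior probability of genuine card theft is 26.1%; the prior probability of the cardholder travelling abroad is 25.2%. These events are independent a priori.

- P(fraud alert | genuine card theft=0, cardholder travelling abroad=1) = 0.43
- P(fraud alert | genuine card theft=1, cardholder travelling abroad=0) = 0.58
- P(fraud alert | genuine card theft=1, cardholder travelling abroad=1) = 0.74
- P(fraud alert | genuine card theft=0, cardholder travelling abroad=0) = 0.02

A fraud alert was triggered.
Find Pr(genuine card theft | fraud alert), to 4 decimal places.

Sum P(fraud alert|·) weighted by the priors over the 4 (genuine card theft, cardholder travelling abroad) configurations:
  P(fraud alert) = 0.02*0.739*0.748 + 0.43*0.739*0.252 + 0.58*0.261*0.748 + 0.74*0.261*0.252
        = 0.011055 + 0.080078 + 0.113232 + 0.048671 = 0.253036
Keeping only the genuine card theft-present terms gives 0.161903, so
  P(genuine card theft | fraud alert) = 0.161903 / 0.253036 ≈ 0.6398

Pr(genuine card theft | fraud alert) ≈ 0.6398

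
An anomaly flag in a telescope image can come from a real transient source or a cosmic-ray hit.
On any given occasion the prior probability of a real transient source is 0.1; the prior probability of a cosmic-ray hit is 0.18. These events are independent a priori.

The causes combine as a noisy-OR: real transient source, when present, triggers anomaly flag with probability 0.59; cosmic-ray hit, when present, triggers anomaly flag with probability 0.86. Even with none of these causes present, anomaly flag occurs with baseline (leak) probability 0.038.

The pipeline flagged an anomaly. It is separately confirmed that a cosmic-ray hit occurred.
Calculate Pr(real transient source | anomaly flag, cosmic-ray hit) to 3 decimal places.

Under noisy-OR, P(anomaly flag | causes) = 1 − (1−0.038)·∏(1−qᵢ) over the active causes.
P(anomaly flag | cosmic-ray hit) = 0.86532·0.9 + 0.944781·0.1 = 0.778788 + 0.094478 = 0.873266
Of this, 0.094478 comes from 0.944781·0.1 (the real transient source=true cases).
Hence the posterior is 0.094478/0.873266 ≈ 0.108.

Pr(real transient source | anomaly flag, cosmic-ray hit) ≈ 0.108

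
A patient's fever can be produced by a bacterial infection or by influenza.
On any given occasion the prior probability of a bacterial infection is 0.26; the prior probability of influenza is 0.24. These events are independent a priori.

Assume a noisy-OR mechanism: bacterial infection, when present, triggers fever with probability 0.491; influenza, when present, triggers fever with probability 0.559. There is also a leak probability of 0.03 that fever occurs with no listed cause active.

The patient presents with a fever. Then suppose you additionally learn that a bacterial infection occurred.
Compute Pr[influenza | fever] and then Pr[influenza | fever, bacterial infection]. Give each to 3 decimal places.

Under noisy-OR, P(fever | causes) = 1 − (1−0.03)·∏(1−qᵢ) over the active causes.
For the numerator, keep only influenza=true terms: 0.101628 + 0.048813 = 0.150441
Normalizer over all consistent configurations: 0.03×0.74×0.76 + 0.57223×0.74×0.24 + 0.50627×0.26×0.76 + 0.782265×0.26×0.24 = 0.267352
Posterior = 0.150441 / 0.267352 ≈ 0.563

With the extra evidence:
P(fever | bacterial infection) = 0.50627×0.76 + 0.782265×0.24 = 0.384765 + 0.187744 = 0.572509
The influenza-present share is 0.782265×0.24 = 0.187744.
P(influenza | fever, bacterial infection) = 0.187744 / 0.572509 ≈ 0.328
This is intercausal reasoning (explaining away): once bacterial infection accounts for the fever, influenza becomes less likely.

Pr[influenza | fever] ≈ 0.563; Pr[influenza | fever, bacterial infection] ≈ 0.328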